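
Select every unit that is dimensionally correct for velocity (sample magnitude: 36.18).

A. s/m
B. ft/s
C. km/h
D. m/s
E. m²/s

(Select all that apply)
B, C, D

velocity has SI base units: m / s

Checking each option against m / s:
  A. s/m: ✗ does not match
  B. ft/s: ✓ matches
  C. km/h: ✓ matches
  D. m/s: ✓ matches
  E. m²/s: ✗ does not match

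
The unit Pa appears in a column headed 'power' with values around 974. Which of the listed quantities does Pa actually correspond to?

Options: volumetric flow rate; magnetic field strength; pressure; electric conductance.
pressure

power should have units dimensionally equivalent to kg * m^2 / s^3 (e.g. W).
The given unit 'Pa' reduces to kg / (m * s^2). Of the listed options, that is the dimensionality of pressure.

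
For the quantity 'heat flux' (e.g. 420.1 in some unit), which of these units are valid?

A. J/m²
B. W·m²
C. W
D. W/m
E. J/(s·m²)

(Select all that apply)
E

heat flux has SI base units: kg / s^3

Checking each option against kg / s^3:
  A. J/m²: ✗ does not match
  B. W·m²: ✗ does not match
  C. W: ✗ does not match
  D. W/m: ✗ does not match
  E. J/(s·m²): ✓ matches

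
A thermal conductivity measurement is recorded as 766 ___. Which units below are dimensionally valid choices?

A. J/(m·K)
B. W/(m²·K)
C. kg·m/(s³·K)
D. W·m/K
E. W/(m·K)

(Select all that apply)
C, E

thermal conductivity has SI base units: kg * m / (s^3 * K)

Checking each option against kg * m / (s^3 * K):
  A. J/(m·K): ✗ does not match
  B. W/(m²·K): ✗ does not match
  C. kg·m/(s³·K): ✓ matches
  D. W·m/K: ✗ does not match
  E. W/(m·K): ✓ matches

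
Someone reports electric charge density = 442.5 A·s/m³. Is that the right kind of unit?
Yes

electric charge density has SI base units: A * s / m^3
A·s/m³ reduces to the same SI base units, so it is a valid unit for electric charge density.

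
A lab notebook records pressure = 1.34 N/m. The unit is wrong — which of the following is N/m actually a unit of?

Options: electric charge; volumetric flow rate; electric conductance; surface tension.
surface tension

pressure should have units dimensionally equivalent to kg / (m * s^2) (e.g. Pa).
The given unit 'N/m' reduces to kg / s^2. Of the listed options, that is the dimensionality of surface tension.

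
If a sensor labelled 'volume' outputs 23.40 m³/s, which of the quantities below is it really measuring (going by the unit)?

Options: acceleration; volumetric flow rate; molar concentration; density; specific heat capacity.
volumetric flow rate

volume should have units dimensionally equivalent to m^3 (e.g. m³).
The given unit 'm³/s' reduces to m^3 / s. Of the listed options, that is the dimensionality of volumetric flow rate.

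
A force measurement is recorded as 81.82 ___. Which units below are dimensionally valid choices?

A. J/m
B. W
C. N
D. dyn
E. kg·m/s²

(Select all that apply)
A, C, D, E

force has SI base units: kg * m / s^2

Checking each option against kg * m / s^2:
  A. J/m: ✓ matches
  B. W: ✗ does not match
  C. N: ✓ matches
  D. dyn: ✓ matches
  E. kg·m/s²: ✓ matches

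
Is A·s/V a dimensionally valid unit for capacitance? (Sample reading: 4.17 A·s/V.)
Yes

capacitance has SI base units: A^2 * s^4 / (kg * m^2)
A·s/V reduces to the same SI base units, so it is a valid unit for capacitance.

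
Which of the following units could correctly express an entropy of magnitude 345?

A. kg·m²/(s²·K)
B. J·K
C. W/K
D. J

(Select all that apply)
A

entropy has SI base units: kg * m^2 / (s^2 * K)

Checking each option against kg * m^2 / (s^2 * K):
  A. kg·m²/(s²·K): ✓ matches
  B. J·K: ✗ does not match
  C. W/K: ✗ does not match
  D. J: ✗ does not match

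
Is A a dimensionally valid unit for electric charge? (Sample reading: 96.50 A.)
No

electric charge has SI base units: A * s
A does NOT reduce to A * s; a valid unit for electric charge would be e.g. C.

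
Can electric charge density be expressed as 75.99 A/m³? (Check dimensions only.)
No

electric charge density has SI base units: A * s / m^3
A/m³ does NOT reduce to A * s / m^3; a valid unit for electric charge density would be e.g. C/m³.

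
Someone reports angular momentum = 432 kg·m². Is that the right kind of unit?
No

angular momentum has SI base units: kg * m^2 / s
kg·m² does NOT reduce to kg * m^2 / s; a valid unit for angular momentum would be e.g. kg·m²/s.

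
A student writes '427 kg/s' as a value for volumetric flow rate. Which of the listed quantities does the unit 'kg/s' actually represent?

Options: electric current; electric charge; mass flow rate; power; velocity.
mass flow rate

volumetric flow rate should have units dimensionally equivalent to m^3 / s (e.g. m³/s).
The given unit 'kg/s' reduces to kg / s. Of the listed options, that is the dimensionality of mass flow rate.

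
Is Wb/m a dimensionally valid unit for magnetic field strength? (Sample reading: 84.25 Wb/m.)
No

magnetic field strength has SI base units: A / m
Wb/m does NOT reduce to A / m; a valid unit for magnetic field strength would be e.g. A/m.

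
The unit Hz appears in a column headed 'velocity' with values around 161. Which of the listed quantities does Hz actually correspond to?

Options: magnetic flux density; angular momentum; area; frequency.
frequency

velocity should have units dimensionally equivalent to m / s (e.g. m/s).
The given unit 'Hz' reduces to 1 / s. Of the listed options, that is the dimensionality of frequency.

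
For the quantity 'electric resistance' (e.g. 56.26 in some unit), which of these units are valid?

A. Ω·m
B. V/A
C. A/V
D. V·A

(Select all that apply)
B

electric resistance has SI base units: kg * m^2 / (A^2 * s^3)

Checking each option against kg * m^2 / (A^2 * s^3):
  A. Ω·m: ✗ does not match
  B. V/A: ✓ matches
  C. A/V: ✗ does not match
  D. V·A: ✗ does not match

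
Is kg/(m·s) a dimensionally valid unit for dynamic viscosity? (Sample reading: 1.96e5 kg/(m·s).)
Yes

dynamic viscosity has SI base units: kg / (m * s)
kg/(m·s) reduces to the same SI base units, so it is a valid unit for dynamic viscosity.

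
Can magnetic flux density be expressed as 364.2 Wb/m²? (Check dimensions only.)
Yes

magnetic flux density has SI base units: kg / (A * s^2)
Wb/m² reduces to the same SI base units, so it is a valid unit for magnetic flux density.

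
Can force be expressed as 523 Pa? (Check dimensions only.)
No

force has SI base units: kg * m / s^2
Pa does NOT reduce to kg * m / s^2; a valid unit for force would be e.g. N.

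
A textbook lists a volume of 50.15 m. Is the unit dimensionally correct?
No

volume has SI base units: m^3
m does NOT reduce to m^3; a valid unit for volume would be e.g. m³.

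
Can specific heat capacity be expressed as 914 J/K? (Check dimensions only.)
No

specific heat capacity has SI base units: m^2 / (s^2 * K)
J/K does NOT reduce to m^2 / (s^2 * K); a valid unit for specific heat capacity would be e.g. J/(kg·K).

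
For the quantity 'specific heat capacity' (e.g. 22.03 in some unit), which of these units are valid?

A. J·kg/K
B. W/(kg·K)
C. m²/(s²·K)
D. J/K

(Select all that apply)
C

specific heat capacity has SI base units: m^2 / (s^2 * K)

Checking each option against m^2 / (s^2 * K):
  A. J·kg/K: ✗ does not match
  B. W/(kg·K): ✗ does not match
  C. m²/(s²·K): ✓ matches
  D. J/K: ✗ does not match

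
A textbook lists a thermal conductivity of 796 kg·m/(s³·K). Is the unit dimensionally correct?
Yes

thermal conductivity has SI base units: kg * m / (s^3 * K)
kg·m/(s³·K) reduces to the same SI base units, so it is a valid unit for thermal conductivity.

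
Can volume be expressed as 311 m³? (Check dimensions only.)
Yes

volume has SI base units: m^3
m³ reduces to the same SI base units, so it is a valid unit for volume.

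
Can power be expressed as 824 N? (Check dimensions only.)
No

power has SI base units: kg * m^2 / s^3
N does NOT reduce to kg * m^2 / s^3; a valid unit for power would be e.g. W.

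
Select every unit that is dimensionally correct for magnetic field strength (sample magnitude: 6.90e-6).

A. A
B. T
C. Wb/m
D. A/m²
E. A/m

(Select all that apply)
E

magnetic field strength has SI base units: A / m

Checking each option against A / m:
  A. A: ✗ does not match
  B. T: ✗ does not match
  C. Wb/m: ✗ does not match
  D. A/m²: ✗ does not match
  E. A/m: ✓ matches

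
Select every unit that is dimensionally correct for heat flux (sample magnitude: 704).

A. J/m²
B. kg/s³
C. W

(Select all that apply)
B

heat flux has SI base units: kg / s^3

Checking each option against kg / s^3:
  A. J/m²: ✗ does not match
  B. kg/s³: ✓ matches
  C. W: ✗ does not match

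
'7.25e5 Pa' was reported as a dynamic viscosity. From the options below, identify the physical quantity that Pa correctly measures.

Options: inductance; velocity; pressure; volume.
pressure

dynamic viscosity should have units dimensionally equivalent to kg / (m * s) (e.g. Pa·s).
The given unit 'Pa' reduces to kg / (m * s^2). Of the listed options, that is the dimensionality of pressure.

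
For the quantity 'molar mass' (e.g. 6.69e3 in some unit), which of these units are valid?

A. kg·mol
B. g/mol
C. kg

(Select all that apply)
B

molar mass has SI base units: kg / mol

Checking each option against kg / mol:
  A. kg·mol: ✗ does not match
  B. g/mol: ✓ matches
  C. kg: ✗ does not match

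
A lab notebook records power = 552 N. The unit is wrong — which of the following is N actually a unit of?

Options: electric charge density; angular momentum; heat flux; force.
force

power should have units dimensionally equivalent to kg * m^2 / s^3 (e.g. W).
The given unit 'N' reduces to kg * m / s^2. Of the listed options, that is the dimensionality of force.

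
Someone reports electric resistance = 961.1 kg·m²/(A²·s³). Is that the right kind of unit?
Yes

electric resistance has SI base units: kg * m^2 / (A^2 * s^3)
kg·m²/(A²·s³) reduces to the same SI base units, so it is a valid unit for electric resistance.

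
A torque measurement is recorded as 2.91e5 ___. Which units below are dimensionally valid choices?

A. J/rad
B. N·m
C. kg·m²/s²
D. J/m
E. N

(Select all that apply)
A, B, C

torque has SI base units: kg * m^2 / s^2

Checking each option against kg * m^2 / s^2:
  A. J/rad: ✓ matches
  B. N·m: ✓ matches
  C. kg·m²/s²: ✓ matches
  D. J/m: ✗ does not match
  E. N: ✗ does not match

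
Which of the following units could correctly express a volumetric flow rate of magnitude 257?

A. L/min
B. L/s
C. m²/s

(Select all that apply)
A, B

volumetric flow rate has SI base units: m^3 / s

Checking each option against m^3 / s:
  A. L/min: ✓ matches
  B. L/s: ✓ matches
  C. m²/s: ✗ does not match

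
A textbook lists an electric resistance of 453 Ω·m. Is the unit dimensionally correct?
No

electric resistance has SI base units: kg * m^2 / (A^2 * s^3)
Ω·m does NOT reduce to kg * m^2 / (A^2 * s^3); a valid unit for electric resistance would be e.g. Ω.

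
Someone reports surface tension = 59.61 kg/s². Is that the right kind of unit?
Yes

surface tension has SI base units: kg / s^2
kg/s² reduces to the same SI base units, so it is a valid unit for surface tension.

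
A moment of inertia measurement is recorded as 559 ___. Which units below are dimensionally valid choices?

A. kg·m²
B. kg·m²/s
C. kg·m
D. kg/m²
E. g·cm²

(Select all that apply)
A, E

moment of inertia has SI base units: kg * m^2

Checking each option against kg * m^2:
  A. kg·m²: ✓ matches
  B. kg·m²/s: ✗ does not match
  C. kg·m: ✗ does not match
  D. kg/m²: ✗ does not match
  E. g·cm²: ✓ matches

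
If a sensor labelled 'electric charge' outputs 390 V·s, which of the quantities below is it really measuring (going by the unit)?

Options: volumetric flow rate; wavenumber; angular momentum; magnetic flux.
magnetic flux

electric charge should have units dimensionally equivalent to A * s (e.g. C).
The given unit 'V·s' reduces to kg * m^2 / (A * s^2). Of the listed options, that is the dimensionality of magnetic flux.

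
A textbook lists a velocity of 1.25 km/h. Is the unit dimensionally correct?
Yes

velocity has SI base units: m / s
km/h reduces to the same SI base units, so it is a valid unit for velocity.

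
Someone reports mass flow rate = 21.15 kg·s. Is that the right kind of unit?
No

mass flow rate has SI base units: kg / s
kg·s does NOT reduce to kg / s; a valid unit for mass flow rate would be e.g. kg/s.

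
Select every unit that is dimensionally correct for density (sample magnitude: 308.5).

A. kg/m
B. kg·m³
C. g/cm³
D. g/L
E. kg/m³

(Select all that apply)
C, D, E

density has SI base units: kg / m^3

Checking each option against kg / m^3:
  A. kg/m: ✗ does not match
  B. kg·m³: ✗ does not match
  C. g/cm³: ✓ matches
  D. g/L: ✓ matches
  E. kg/m³: ✓ matches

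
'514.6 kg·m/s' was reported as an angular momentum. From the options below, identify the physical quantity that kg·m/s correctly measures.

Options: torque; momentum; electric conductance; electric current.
momentum

angular momentum should have units dimensionally equivalent to kg * m^2 / s (e.g. kg·m²/s).
The given unit 'kg·m/s' reduces to kg * m / s. Of the listed options, that is the dimensionality of momentum.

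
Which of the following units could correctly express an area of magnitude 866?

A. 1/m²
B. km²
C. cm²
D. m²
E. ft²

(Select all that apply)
B, C, D, E

area has SI base units: m^2

Checking each option against m^2:
  A. 1/m²: ✗ does not match
  B. km²: ✓ matches
  C. cm²: ✓ matches
  D. m²: ✓ matches
  E. ft²: ✓ matches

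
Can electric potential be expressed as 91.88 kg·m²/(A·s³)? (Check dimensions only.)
Yes

electric potential has SI base units: kg * m^2 / (A * s^3)
kg·m²/(A·s³) reduces to the same SI base units, so it is a valid unit for electric potential.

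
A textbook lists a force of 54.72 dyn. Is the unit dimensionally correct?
Yes

force has SI base units: kg * m / s^2
dyn reduces to the same SI base units, so it is a valid unit for force.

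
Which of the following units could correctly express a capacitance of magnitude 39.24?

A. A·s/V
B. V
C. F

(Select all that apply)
A, C

capacitance has SI base units: A^2 * s^4 / (kg * m^2)

Checking each option against A^2 * s^4 / (kg * m^2):
  A. A·s/V: ✓ matches
  B. V: ✗ does not match
  C. F: ✓ matches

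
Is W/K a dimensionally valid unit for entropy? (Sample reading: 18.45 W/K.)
No

entropy has SI base units: kg * m^2 / (s^2 * K)
W/K does NOT reduce to kg * m^2 / (s^2 * K); a valid unit for entropy would be e.g. J/K.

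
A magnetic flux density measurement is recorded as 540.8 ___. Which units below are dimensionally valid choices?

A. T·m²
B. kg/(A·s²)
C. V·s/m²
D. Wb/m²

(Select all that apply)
B, C, D

magnetic flux density has SI base units: kg / (A * s^2)

Checking each option against kg / (A * s^2):
  A. T·m²: ✗ does not match
  B. kg/(A·s²): ✓ matches
  C. V·s/m²: ✓ matches
  D. Wb/m²: ✓ matches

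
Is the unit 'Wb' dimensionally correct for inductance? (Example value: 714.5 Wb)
No

inductance has SI base units: kg * m^2 / (A^2 * s^2)
Wb does NOT reduce to kg * m^2 / (A^2 * s^2); a valid unit for inductance would be e.g. H.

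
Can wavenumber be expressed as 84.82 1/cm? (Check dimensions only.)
Yes

wavenumber has SI base units: 1 / m
1/cm reduces to the same SI base units, so it is a valid unit for wavenumber.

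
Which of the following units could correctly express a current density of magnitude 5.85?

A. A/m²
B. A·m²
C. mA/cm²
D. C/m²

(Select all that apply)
A, C

current density has SI base units: A / m^2

Checking each option against A / m^2:
  A. A/m²: ✓ matches
  B. A·m²: ✗ does not match
  C. mA/cm²: ✓ matches
  D. C/m²: ✗ does not match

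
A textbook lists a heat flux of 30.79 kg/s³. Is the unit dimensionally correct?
Yes

heat flux has SI base units: kg / s^3
kg/s³ reduces to the same SI base units, so it is a valid unit for heat flux.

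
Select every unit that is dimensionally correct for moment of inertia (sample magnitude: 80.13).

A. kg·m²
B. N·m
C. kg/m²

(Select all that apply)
A

moment of inertia has SI base units: kg * m^2

Checking each option against kg * m^2:
  A. kg·m²: ✓ matches
  B. N·m: ✗ does not match
  C. kg/m²: ✗ does not match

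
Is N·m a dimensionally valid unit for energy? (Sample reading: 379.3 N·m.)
Yes

energy has SI base units: kg * m^2 / s^2
N·m reduces to the same SI base units, so it is a valid unit for energy.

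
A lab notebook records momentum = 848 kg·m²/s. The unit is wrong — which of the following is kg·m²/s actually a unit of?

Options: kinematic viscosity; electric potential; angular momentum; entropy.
angular momentum

momentum should have units dimensionally equivalent to kg * m / s (e.g. kg·m/s).
The given unit 'kg·m²/s' reduces to kg * m^2 / s. Of the listed options, that is the dimensionality of angular momentum.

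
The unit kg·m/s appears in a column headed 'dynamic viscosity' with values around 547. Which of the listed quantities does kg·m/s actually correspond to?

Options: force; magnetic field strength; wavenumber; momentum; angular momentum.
momentum

dynamic viscosity should have units dimensionally equivalent to kg / (m * s) (e.g. Pa·s).
The given unit 'kg·m/s' reduces to kg * m / s. Of the listed options, that is the dimensionality of momentum.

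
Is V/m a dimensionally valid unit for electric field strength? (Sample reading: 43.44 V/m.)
Yes

electric field strength has SI base units: kg * m / (A * s^3)
V/m reduces to the same SI base units, so it is a valid unit for electric field strength.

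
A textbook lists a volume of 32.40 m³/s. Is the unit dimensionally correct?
No

volume has SI base units: m^3
m³/s does NOT reduce to m^3; a valid unit for volume would be e.g. m³.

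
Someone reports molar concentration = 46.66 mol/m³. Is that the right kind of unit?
Yes

molar concentration has SI base units: mol / m^3
mol/m³ reduces to the same SI base units, so it is a valid unit for molar concentration.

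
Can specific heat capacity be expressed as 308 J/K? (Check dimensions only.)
No

specific heat capacity has SI base units: m^2 / (s^2 * K)
J/K does NOT reduce to m^2 / (s^2 * K); a valid unit for specific heat capacity would be e.g. J/(kg·K).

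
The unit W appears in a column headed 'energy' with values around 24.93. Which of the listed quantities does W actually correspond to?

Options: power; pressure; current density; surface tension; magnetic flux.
power

energy should have units dimensionally equivalent to kg * m^2 / s^2 (e.g. J).
The given unit 'W' reduces to kg * m^2 / s^3. Of the listed options, that is the dimensionality of power.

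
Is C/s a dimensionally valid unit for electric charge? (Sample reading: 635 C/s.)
No

electric charge has SI base units: A * s
C/s does NOT reduce to A * s; a valid unit for electric charge would be e.g. C.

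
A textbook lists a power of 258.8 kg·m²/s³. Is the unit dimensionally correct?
Yes

power has SI base units: kg * m^2 / s^3
kg·m²/s³ reduces to the same SI base units, so it is a valid unit for power.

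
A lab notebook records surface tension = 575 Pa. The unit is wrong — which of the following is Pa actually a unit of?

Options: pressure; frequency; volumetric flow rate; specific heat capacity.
pressure

surface tension should have units dimensionally equivalent to kg / s^2 (e.g. N/m).
The given unit 'Pa' reduces to kg / (m * s^2). Of the listed options, that is the dimensionality of pressure.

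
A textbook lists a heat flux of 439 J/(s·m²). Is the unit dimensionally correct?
Yes

heat flux has SI base units: kg / s^3
J/(s·m²) reduces to the same SI base units, so it is a valid unit for heat flux.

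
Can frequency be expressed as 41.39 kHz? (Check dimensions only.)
Yes

frequency has SI base units: 1 / s
kHz reduces to the same SI base units, so it is a valid unit for frequency.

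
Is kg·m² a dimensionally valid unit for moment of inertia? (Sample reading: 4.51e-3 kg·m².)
Yes

moment of inertia has SI base units: kg * m^2
kg·m² reduces to the same SI base units, so it is a valid unit for moment of inertia.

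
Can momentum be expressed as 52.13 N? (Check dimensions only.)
No

momentum has SI base units: kg * m / s
N does NOT reduce to kg * m / s; a valid unit for momentum would be e.g. kg·m/s.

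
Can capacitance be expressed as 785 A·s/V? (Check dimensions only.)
Yes

capacitance has SI base units: A^2 * s^4 / (kg * m^2)
A·s/V reduces to the same SI base units, so it is a valid unit for capacitance.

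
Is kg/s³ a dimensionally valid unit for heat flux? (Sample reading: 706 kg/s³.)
Yes

heat flux has SI base units: kg / s^3
kg/s³ reduces to the same SI base units, so it is a valid unit for heat flux.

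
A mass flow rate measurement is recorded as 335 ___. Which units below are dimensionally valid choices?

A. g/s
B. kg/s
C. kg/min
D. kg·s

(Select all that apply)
A, B, C

mass flow rate has SI base units: kg / s

Checking each option against kg / s:
  A. g/s: ✓ matches
  B. kg/s: ✓ matches
  C. kg/min: ✓ matches
  D. kg·s: ✗ does not match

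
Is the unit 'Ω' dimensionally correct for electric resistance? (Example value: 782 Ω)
Yes

electric resistance has SI base units: kg * m^2 / (A^2 * s^3)
Ω reduces to the same SI base units, so it is a valid unit for electric resistance.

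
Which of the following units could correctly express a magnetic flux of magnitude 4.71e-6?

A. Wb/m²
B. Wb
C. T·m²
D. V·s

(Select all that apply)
B, C, D

magnetic flux has SI base units: kg * m^2 / (A * s^2)

Checking each option against kg * m^2 / (A * s^2):
  A. Wb/m²: ✗ does not match
  B. Wb: ✓ matches
  C. T·m²: ✓ matches
  D. V·s: ✓ matches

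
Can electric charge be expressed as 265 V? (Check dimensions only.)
No

electric charge has SI base units: A * s
V does NOT reduce to A * s; a valid unit for electric charge would be e.g. C.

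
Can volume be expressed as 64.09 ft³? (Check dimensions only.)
Yes

volume has SI base units: m^3
ft³ reduces to the same SI base units, so it is a valid unit for volume.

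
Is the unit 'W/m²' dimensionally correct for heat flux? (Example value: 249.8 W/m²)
Yes

heat flux has SI base units: kg / s^3
W/m² reduces to the same SI base units, so it is a valid unit for heat flux.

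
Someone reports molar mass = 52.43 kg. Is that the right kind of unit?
No

molar mass has SI base units: kg / mol
kg does NOT reduce to kg / mol; a valid unit for molar mass would be e.g. kg/mol.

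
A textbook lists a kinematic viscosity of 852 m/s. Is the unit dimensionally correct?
No

kinematic viscosity has SI base units: m^2 / s
m/s does NOT reduce to m^2 / s; a valid unit for kinematic viscosity would be e.g. m²/s.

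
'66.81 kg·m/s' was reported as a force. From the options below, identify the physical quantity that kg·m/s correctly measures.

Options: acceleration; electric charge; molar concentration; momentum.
momentum

force should have units dimensionally equivalent to kg * m / s^2 (e.g. N).
The given unit 'kg·m/s' reduces to kg * m / s. Of the listed options, that is the dimensionality of momentum.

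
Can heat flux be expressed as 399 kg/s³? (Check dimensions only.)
Yes

heat flux has SI base units: kg / s^3
kg/s³ reduces to the same SI base units, so it is a valid unit for heat flux.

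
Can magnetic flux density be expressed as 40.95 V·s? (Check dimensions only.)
No

magnetic flux density has SI base units: kg / (A * s^2)
V·s does NOT reduce to kg / (A * s^2); a valid unit for magnetic flux density would be e.g. T.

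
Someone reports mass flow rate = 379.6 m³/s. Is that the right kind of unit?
No

mass flow rate has SI base units: kg / s
m³/s does NOT reduce to kg / s; a valid unit for mass flow rate would be e.g. kg/s.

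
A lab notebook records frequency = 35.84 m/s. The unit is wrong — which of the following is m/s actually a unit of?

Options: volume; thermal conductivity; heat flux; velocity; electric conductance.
velocity

frequency should have units dimensionally equivalent to 1 / s (e.g. Hz).
The given unit 'm/s' reduces to m / s. Of the listed options, that is the dimensionality of velocity.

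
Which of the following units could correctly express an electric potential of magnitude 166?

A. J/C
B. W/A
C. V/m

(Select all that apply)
A, B

electric potential has SI base units: kg * m^2 / (A * s^3)

Checking each option against kg * m^2 / (A * s^3):
  A. J/C: ✓ matches
  B. W/A: ✓ matches
  C. V/m: ✗ does not match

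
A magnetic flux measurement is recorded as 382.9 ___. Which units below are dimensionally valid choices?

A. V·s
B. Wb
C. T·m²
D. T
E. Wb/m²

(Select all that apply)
A, B, C

magnetic flux has SI base units: kg * m^2 / (A * s^2)

Checking each option against kg * m^2 / (A * s^2):
  A. V·s: ✓ matches
  B. Wb: ✓ matches
  C. T·m²: ✓ matches
  D. T: ✗ does not match
  E. Wb/m²: ✗ does not match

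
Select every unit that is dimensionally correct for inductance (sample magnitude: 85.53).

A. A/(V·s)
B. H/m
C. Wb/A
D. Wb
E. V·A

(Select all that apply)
C

inductance has SI base units: kg * m^2 / (A^2 * s^2)

Checking each option against kg * m^2 / (A^2 * s^2):
  A. A/(V·s): ✗ does not match
  B. H/m: ✗ does not match
  C. Wb/A: ✓ matches
  D. Wb: ✗ does not match
  E. V·A: ✗ does not match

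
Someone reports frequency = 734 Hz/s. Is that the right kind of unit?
No

frequency has SI base units: 1 / s
Hz/s does NOT reduce to 1 / s; a valid unit for frequency would be e.g. Hz.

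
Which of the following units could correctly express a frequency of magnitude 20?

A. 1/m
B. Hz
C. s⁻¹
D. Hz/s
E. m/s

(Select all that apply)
B, C

frequency has SI base units: 1 / s

Checking each option against 1 / s:
  A. 1/m: ✗ does not match
  B. Hz: ✓ matches
  C. s⁻¹: ✓ matches
  D. Hz/s: ✗ does not match
  E. m/s: ✗ does not match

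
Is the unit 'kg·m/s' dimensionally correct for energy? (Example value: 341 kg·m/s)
No

energy has SI base units: kg * m^2 / s^2
kg·m/s does NOT reduce to kg * m^2 / s^2; a valid unit for energy would be e.g. J.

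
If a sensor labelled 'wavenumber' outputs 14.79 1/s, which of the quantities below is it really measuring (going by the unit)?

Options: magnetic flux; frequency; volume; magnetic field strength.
frequency

wavenumber should have units dimensionally equivalent to 1 / m (e.g. 1/m).
The given unit '1/s' reduces to 1 / s. Of the listed options, that is the dimensionality of frequency.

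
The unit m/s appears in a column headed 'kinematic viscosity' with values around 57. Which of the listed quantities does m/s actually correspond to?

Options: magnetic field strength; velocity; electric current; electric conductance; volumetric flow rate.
velocity

kinematic viscosity should have units dimensionally equivalent to m^2 / s (e.g. m²/s).
The given unit 'm/s' reduces to m / s. Of the listed options, that is the dimensionality of velocity.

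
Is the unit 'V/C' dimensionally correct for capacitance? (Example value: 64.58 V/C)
No

capacitance has SI base units: A^2 * s^4 / (kg * m^2)
V/C does NOT reduce to A^2 * s^4 / (kg * m^2); a valid unit for capacitance would be e.g. F.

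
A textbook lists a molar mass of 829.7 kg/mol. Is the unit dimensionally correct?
Yes

molar mass has SI base units: kg / mol
kg/mol reduces to the same SI base units, so it is a valid unit for molar mass.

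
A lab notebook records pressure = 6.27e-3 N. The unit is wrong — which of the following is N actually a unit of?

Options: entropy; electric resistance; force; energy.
force

pressure should have units dimensionally equivalent to kg / (m * s^2) (e.g. Pa).
The given unit 'N' reduces to kg * m / s^2. Of the listed options, that is the dimensionality of force.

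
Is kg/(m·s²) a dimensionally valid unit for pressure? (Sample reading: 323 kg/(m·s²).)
Yes

pressure has SI base units: kg / (m * s^2)
kg/(m·s²) reduces to the same SI base units, so it is a valid unit for pressure.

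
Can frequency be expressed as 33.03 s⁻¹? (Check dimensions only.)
Yes

frequency has SI base units: 1 / s
s⁻¹ reduces to the same SI base units, so it is a valid unit for frequency.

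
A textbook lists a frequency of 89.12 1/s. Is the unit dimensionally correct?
Yes

frequency has SI base units: 1 / s
1/s reduces to the same SI base units, so it is a valid unit for frequency.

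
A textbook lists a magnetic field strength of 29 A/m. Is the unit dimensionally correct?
Yes

magnetic field strength has SI base units: A / m
A/m reduces to the same SI base units, so it is a valid unit for magnetic field strength.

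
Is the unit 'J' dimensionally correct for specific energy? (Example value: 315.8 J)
No

specific energy has SI base units: m^2 / s^2
J does NOT reduce to m^2 / s^2; a valid unit for specific energy would be e.g. J/kg.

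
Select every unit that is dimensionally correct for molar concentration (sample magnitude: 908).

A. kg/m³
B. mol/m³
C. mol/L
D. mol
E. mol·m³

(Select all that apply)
B, C

molar concentration has SI base units: mol / m^3

Checking each option against mol / m^3:
  A. kg/m³: ✗ does not match
  B. mol/m³: ✓ matches
  C. mol/L: ✓ matches
  D. mol: ✗ does not match
  E. mol·m³: ✗ does not match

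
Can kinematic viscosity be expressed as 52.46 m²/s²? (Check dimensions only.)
No

kinematic viscosity has SI base units: m^2 / s
m²/s² does NOT reduce to m^2 / s; a valid unit for kinematic viscosity would be e.g. m²/s.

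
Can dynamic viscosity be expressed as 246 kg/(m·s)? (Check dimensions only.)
Yes

dynamic viscosity has SI base units: kg / (m * s)
kg/(m·s) reduces to the same SI base units, so it is a valid unit for dynamic viscosity.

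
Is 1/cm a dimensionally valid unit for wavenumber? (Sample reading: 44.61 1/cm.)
Yes

wavenumber has SI base units: 1 / m
1/cm reduces to the same SI base units, so it is a valid unit for wavenumber.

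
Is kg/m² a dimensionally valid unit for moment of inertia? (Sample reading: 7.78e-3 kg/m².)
No

moment of inertia has SI base units: kg * m^2
kg/m² does NOT reduce to kg * m^2; a valid unit for moment of inertia would be e.g. kg·m².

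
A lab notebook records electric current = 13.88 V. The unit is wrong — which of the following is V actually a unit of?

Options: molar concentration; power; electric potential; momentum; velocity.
electric potential

electric current should have units dimensionally equivalent to A (e.g. A).
The given unit 'V' reduces to kg * m^2 / (A * s^3). Of the listed options, that is the dimensionality of electric potential.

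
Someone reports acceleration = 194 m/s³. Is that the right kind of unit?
No

acceleration has SI base units: m / s^2
m/s³ does NOT reduce to m / s^2; a valid unit for acceleration would be e.g. m/s².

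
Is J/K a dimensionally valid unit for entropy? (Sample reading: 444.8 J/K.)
Yes

entropy has SI base units: kg * m^2 / (s^2 * K)
J/K reduces to the same SI base units, so it is a valid unit for entropy.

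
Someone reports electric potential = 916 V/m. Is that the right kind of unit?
No

electric potential has SI base units: kg * m^2 / (A * s^3)
V/m does NOT reduce to kg * m^2 / (A * s^3); a valid unit for electric potential would be e.g. V.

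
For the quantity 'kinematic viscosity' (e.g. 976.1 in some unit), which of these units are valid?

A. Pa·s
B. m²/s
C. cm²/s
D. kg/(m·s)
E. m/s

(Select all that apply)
B, C

kinematic viscosity has SI base units: m^2 / s

Checking each option against m^2 / s:
  A. Pa·s: ✗ does not match
  B. m²/s: ✓ matches
  C. cm²/s: ✓ matches
  D. kg/(m·s): ✗ does not match
  E. m/s: ✗ does not match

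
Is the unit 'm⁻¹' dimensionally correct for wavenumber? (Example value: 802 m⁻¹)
Yes

wavenumber has SI base units: 1 / m
m⁻¹ reduces to the same SI base units, so it is a valid unit for wavenumber.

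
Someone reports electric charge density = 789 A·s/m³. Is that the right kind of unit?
Yes

electric charge density has SI base units: A * s / m^3
A·s/m³ reduces to the same SI base units, so it is a valid unit for electric charge density.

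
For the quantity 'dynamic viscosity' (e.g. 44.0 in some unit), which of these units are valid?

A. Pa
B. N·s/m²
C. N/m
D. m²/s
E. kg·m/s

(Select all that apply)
B

dynamic viscosity has SI base units: kg / (m * s)

Checking each option against kg / (m * s):
  A. Pa: ✗ does not match
  B. N·s/m²: ✓ matches
  C. N/m: ✗ does not match
  D. m²/s: ✗ does not match
  E. kg·m/s: ✗ does not match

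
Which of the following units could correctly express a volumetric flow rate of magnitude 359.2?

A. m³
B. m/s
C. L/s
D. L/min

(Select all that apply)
C, D

volumetric flow rate has SI base units: m^3 / s

Checking each option against m^3 / s:
  A. m³: ✗ does not match
  B. m/s: ✗ does not match
  C. L/s: ✓ matches
  D. L/min: ✓ matches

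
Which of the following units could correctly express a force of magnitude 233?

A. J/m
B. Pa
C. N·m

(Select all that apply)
A

force has SI base units: kg * m / s^2

Checking each option against kg * m / s^2:
  A. J/m: ✓ matches
  B. Pa: ✗ does not match
  C. N·m: ✗ does not match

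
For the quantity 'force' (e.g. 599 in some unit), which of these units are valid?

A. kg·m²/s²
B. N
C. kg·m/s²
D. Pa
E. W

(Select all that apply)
B, C

force has SI base units: kg * m / s^2

Checking each option against kg * m / s^2:
  A. kg·m²/s²: ✗ does not match
  B. N: ✓ matches
  C. kg·m/s²: ✓ matches
  D. Pa: ✗ does not match
  E. W: ✗ does not match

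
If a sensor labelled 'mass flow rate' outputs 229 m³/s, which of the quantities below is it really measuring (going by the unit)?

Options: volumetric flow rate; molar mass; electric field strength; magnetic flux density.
volumetric flow rate

mass flow rate should have units dimensionally equivalent to kg / s (e.g. kg/s).
The given unit 'm³/s' reduces to m^3 / s. Of the listed options, that is the dimensionality of volumetric flow rate.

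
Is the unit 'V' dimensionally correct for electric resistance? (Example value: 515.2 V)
No

electric resistance has SI base units: kg * m^2 / (A^2 * s^3)
V does NOT reduce to kg * m^2 / (A^2 * s^3); a valid unit for electric resistance would be e.g. Ω.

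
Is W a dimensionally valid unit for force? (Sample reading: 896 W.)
No

force has SI base units: kg * m / s^2
W does NOT reduce to kg * m / s^2; a valid unit for force would be e.g. N.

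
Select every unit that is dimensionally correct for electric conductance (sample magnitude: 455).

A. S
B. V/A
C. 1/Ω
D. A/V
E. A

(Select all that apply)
A, C, D

electric conductance has SI base units: A^2 * s^3 / (kg * m^2)

Checking each option against A^2 * s^3 / (kg * m^2):
  A. S: ✓ matches
  B. V/A: ✗ does not match
  C. 1/Ω: ✓ matches
  D. A/V: ✓ matches
  E. A: ✗ does not match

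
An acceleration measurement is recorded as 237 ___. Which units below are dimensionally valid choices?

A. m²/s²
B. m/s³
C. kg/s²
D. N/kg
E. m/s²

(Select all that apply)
D, E

acceleration has SI base units: m / s^2

Checking each option against m / s^2:
  A. m²/s²: ✗ does not match
  B. m/s³: ✗ does not match
  C. kg/s²: ✗ does not match
  D. N/kg: ✓ matches
  E. m/s²: ✓ matches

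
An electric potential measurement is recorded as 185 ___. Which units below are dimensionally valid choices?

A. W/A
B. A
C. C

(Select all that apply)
A

electric potential has SI base units: kg * m^2 / (A * s^3)

Checking each option against kg * m^2 / (A * s^3):
  A. W/A: ✓ matches
  B. A: ✗ does not match
  C. C: ✗ does not match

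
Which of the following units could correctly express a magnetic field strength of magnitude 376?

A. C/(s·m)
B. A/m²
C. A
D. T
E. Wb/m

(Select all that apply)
A

magnetic field strength has SI base units: A / m

Checking each option against A / m:
  A. C/(s·m): ✓ matches
  B. A/m²: ✗ does not match
  C. A: ✗ does not match
  D. T: ✗ does not match
  E. Wb/m: ✗ does not match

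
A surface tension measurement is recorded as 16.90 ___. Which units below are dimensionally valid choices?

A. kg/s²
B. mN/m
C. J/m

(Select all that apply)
A, B

surface tension has SI base units: kg / s^2

Checking each option against kg / s^2:
  A. kg/s²: ✓ matches
  B. mN/m: ✓ matches
  C. J/m: ✗ does not match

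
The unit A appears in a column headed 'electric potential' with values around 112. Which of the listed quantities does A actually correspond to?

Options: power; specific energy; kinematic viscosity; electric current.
electric current

electric potential should have units dimensionally equivalent to kg * m^2 / (A * s^3) (e.g. V).
The given unit 'A' reduces to A. Of the listed options, that is the dimensionality of electric current.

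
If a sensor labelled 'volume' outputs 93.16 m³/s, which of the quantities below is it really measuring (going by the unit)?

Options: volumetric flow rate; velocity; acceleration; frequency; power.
volumetric flow rate

volume should have units dimensionally equivalent to m^3 (e.g. m³).
The given unit 'm³/s' reduces to m^3 / s. Of the listed options, that is the dimensionality of volumetric flow rate.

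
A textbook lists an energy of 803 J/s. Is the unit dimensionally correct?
No

energy has SI base units: kg * m^2 / s^2
J/s does NOT reduce to kg * m^2 / s^2; a valid unit for energy would be e.g. J.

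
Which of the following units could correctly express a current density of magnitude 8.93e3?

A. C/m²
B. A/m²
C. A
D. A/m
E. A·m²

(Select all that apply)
B

current density has SI base units: A / m^2

Checking each option against A / m^2:
  A. C/m²: ✗ does not match
  B. A/m²: ✓ matches
  C. A: ✗ does not match
  D. A/m: ✗ does not match
  E. A·m²: ✗ does not match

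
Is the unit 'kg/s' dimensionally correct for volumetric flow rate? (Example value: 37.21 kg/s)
No

volumetric flow rate has SI base units: m^3 / s
kg/s does NOT reduce to m^3 / s; a valid unit for volumetric flow rate would be e.g. m³/s.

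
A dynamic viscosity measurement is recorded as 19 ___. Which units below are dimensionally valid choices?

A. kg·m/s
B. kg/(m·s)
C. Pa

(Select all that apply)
B

dynamic viscosity has SI base units: kg / (m * s)

Checking each option against kg / (m * s):
  A. kg·m/s: ✗ does not match
  B. kg/(m·s): ✓ matches
  C. Pa: ✗ does not match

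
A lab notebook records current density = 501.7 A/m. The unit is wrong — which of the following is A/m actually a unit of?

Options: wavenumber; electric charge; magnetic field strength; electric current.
magnetic field strength

current density should have units dimensionally equivalent to A / m^2 (e.g. A/m²).
The given unit 'A/m' reduces to A / m. Of the listed options, that is the dimensionality of magnetic field strength.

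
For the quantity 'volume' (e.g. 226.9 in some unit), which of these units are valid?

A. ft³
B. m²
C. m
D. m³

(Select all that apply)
A, D

volume has SI base units: m^3

Checking each option against m^3:
  A. ft³: ✓ matches
  B. m²: ✗ does not match
  C. m: ✗ does not match
  D. m³: ✓ matches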